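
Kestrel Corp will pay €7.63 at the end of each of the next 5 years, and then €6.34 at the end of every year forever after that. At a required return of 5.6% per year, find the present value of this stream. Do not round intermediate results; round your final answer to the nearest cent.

PV of 5-year annuity: €7.63 × [1 − (1+0.056)^−5] / 0.056 = 32.49312
Perpetuity value at year 5: €6.34 / 0.056 = 113.21429
PV of perpetuity: 113.21429 / (1+0.056)^5 = 86.21476
Total PV = 32.49312 + 86.21476 = 118.70788

€118.71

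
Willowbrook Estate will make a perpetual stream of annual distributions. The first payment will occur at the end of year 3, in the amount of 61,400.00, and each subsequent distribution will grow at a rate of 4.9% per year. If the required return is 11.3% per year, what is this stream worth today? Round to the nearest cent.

774458.35

Value at end of year 2: C₁ / (r − g) = 61,400.00 / (0.113 − 0.049) = 959,375.0000
Discount to today: PV = 959,375.0000 / (1 + 0.113)^2 = 959,375.0000 / 1.238769 = 774,458.35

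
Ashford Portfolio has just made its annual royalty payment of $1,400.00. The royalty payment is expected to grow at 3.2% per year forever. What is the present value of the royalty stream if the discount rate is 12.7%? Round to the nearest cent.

D₁ = D₀ × (1 + g) = $1,400.00 × 1.032 = $1,444.8000
Growing perpetuity: P = D₁ / (r − g) = $1,444.8000 / (0.127 − 0.032) = $15,208.42

$15208.42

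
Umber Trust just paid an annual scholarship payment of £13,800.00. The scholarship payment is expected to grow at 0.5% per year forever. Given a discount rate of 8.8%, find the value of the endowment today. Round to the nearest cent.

£167096.39

D₁ = D₀ × (1 + g) = £13,800.00 × 1.005 = £13,869.0000
Growing perpetuity: P = D₁ / (r − g) = £13,869.0000 / (0.088 − 0.005) = £167,096.39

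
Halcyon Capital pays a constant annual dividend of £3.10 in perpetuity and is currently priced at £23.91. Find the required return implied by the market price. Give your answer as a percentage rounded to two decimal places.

12.97%

P = C/r ⇒ r = C/P = £3.10/£23.91 = 0.129653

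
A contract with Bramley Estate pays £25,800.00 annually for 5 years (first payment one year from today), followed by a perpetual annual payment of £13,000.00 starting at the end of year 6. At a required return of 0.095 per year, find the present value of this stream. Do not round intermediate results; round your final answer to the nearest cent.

PV of 5-year annuity: £25,800.00 × [1 − (1+0.095)^−5] / 0.095 = 99064.48669
Perpetuity value at year 5: £13,000.00 / 0.095 = 136842.10526
PV of perpetuity: 136842.10526 / (1+0.095)^5 = 86925.89104
Total PV = 99064.48669 + 86925.89104 = 185990.37773

£185990.38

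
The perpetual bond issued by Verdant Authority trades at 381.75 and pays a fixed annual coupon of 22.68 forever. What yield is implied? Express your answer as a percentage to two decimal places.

5.94%

P = C/r ⇒ r = C/P = 22.68/381.75 = 0.059411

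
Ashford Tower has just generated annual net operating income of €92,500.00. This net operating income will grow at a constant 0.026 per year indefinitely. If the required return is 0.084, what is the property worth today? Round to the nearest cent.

€1636293.10

D₁ = D₀ × (1 + g) = €92,500.00 × 1.026 = €94,905.0000
Growing perpetuity: P = D₁ / (r − g) = €94,905.0000 / (0.084 − 0.026) = €1,636,293.10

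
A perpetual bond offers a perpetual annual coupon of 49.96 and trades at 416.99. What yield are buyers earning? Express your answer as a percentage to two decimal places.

P = C/r ⇒ r = C/P = 49.96/416.99 = 0.119811

11.98%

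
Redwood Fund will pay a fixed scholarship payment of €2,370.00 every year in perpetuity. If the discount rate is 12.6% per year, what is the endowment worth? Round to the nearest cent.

Level perpetuity: PV = C / r = €2,370.00 / 0.126 = €18,809.52

€18809.52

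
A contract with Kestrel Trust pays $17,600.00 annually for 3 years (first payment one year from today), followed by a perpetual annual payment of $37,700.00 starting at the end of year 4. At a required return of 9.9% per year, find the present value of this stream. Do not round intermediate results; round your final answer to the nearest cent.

$330734.22

PV of 3-year annuity: $17,600.00 × [1 − (1+0.099)^−3] / 0.099 = 43845.76490
Perpetuity value at year 3: $37,700.00 / 0.099 = 380808.08081
PV of perpetuity: 380808.08081 / (1+0.099)^3 = 286888.45941
Total PV = 43845.76490 + 286888.45941 = 330734.22431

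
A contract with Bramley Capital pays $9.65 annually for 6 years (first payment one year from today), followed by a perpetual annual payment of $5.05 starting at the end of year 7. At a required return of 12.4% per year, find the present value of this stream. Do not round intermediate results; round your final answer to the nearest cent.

PV of 6-year annuity: $9.65 × [1 − (1+0.124)^−6] / 0.124 = 39.22965
Perpetuity value at year 6: $5.05 / 0.124 = 40.72581
PV of perpetuity: 40.72581 / (1+0.124)^6 = 20.19630
Total PV = 39.22965 + 20.19630 = 59.42595

$59.43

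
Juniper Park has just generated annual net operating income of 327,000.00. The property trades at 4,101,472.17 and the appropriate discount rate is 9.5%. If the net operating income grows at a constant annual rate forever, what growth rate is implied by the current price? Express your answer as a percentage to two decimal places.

1.41%

P = D₀(1+g)/(r−g) ⇒ P(r−g) = D₀(1+g) ⇒ g(P+D₀) = P·r − D₀
g = (P·r − D₀)/(P + D₀) = (4,101,472.17×0.095 − 327,000.00) / (4,101,472.17 + 327,000.00) = 0.014145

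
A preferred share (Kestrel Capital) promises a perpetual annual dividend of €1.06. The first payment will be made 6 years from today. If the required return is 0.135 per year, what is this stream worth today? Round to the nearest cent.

€4.17

Value at end of year 5: C / r = €1.06 / 0.135 = €7.8519
Discount to today: PV = €7.8519 / (1 + 0.135)^5 = €7.8519 / 1.883559 = €4.17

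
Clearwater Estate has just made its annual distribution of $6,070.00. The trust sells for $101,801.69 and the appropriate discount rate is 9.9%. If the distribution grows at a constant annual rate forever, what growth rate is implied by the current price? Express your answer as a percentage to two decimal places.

P = D₀(1+g)/(r−g) ⇒ P(r−g) = D₀(1+g) ⇒ g(P+D₀) = P·r − D₀
g = (P·r − D₀)/(P + D₀) = ($101,801.69×0.099 − $6,070.00) / ($101,801.69 + $6,070.00) = 0.037159

3.72%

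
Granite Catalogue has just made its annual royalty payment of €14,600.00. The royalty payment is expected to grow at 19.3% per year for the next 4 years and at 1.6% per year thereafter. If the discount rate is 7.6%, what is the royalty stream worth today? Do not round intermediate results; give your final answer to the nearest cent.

D_1 = 17417.80000
D_2 = 20779.43540
D_3 = 24789.86643
D_4 = 29574.31065
Terminal value at year 4: TV = D_4×(1+g_2)/(r−g_2) = 30047.49962/0.06 = 500791.66040
P_0 = D_1/(1+r)^1 + D_2/(1+r)^2 + D_3/(1+r)^3 + D_4/(1+r)^4 + TV/(1+r)^4
    = 16187.54647 + 17947.71648 + 19899.28045 + 22063.04979 + 373600.97651 = 449698.56971

€449698.57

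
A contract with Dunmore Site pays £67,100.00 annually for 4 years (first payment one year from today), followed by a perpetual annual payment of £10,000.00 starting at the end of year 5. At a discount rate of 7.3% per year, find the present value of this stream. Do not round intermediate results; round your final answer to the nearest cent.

£329093.37

PV of 4-year annuity: £67,100.00 × [1 − (1+0.073)^−4] / 0.073 = 225751.04325
Perpetuity value at year 4: £10,000.00 / 0.073 = 136986.30137
PV of perpetuity: 136986.30137 / (1+0.073)^4 = 103342.33069
Total PV = 225751.04325 + 103342.33069 = 329093.37394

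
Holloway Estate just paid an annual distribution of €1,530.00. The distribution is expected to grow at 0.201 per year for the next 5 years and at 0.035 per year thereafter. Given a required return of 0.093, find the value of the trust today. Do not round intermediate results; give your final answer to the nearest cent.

€53973.38

D_1 = 1837.53000
D_2 = 2206.87353
D_3 = 2650.45511
D_4 = 3183.19659
D_5 = 3823.01910
Terminal value at year 5: TV = D_5×(1+g_2)/(r−g_2) = 3956.82477/0.058 = 68221.11671
P_0 = D_1/(1+r)^1 + D_2/(1+r)^2 + D_3/(1+r)^3 + D_4/(1+r)^4 + D_5/(1+r)^5 + TV/(1+r)^5
    = 1681.18024 + 1847.29869 + 2029.83140 + 2230.40029 + 2450.78751 + 43733.88054 = 53973.37866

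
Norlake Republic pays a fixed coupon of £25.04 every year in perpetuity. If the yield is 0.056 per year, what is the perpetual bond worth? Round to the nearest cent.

£447.14

Level perpetuity: PV = C / r = £25.04 / 0.056 = £447.14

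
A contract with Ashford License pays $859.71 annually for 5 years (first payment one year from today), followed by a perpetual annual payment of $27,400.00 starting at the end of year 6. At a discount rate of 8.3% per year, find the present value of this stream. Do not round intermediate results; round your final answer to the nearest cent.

PV of 5-year annuity: $859.71 × [1 − (1+0.083)^−5] / 0.083 = 3405.60220
Perpetuity value at year 5: $27,400.00 / 0.083 = 330120.48193
PV of perpetuity: 330120.48193 / (1+0.083)^5 = 221579.81086
Total PV = 3405.60220 + 221579.81086 = 224985.41306

$224985.41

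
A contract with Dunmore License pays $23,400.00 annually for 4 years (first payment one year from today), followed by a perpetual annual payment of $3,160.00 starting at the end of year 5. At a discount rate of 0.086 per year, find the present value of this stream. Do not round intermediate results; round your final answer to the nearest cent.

PV of 4-year annuity: $23,400.00 × [1 − (1+0.086)^−4] / 0.086 = 76479.84691
Perpetuity value at year 4: $3,160.00 / 0.086 = 36744.18605
PV of perpetuity: 36744.18605 / (1+0.086)^4 = 26416.13834
Total PV = 76479.84691 + 26416.13834 = 102895.98526

$102895.99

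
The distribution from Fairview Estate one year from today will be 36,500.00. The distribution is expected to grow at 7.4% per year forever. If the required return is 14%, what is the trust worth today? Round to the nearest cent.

553030.30

Growing perpetuity: P = D₁ / (r − g) = 36,500.0000 / (0.14 − 0.074) = 553,030.30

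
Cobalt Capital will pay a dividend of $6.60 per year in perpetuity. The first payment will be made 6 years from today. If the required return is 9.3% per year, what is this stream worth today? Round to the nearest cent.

$45.49

Value at end of year 5: C / r = $6.60 / 0.093 = $70.9677
Discount to today: PV = $70.9677 / (1 + 0.093)^5 = $70.9677 / 1.559915 = $45.49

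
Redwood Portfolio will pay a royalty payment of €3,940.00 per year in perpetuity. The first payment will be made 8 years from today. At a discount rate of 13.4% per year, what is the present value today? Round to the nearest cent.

€12192.70

Value at end of year 7: C / r = €3,940.00 / 0.134 = €29,402.9851
Discount to today: PV = €29,402.9851 / (1 + 0.134)^7 = €29,402.9851 / 2.411523 = €12,192.70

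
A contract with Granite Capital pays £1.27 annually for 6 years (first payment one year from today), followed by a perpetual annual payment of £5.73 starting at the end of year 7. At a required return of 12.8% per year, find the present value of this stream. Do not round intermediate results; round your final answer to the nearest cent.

PV of 6-year annuity: £1.27 × [1 − (1+0.128)^−6] / 0.128 = 5.10529
Perpetuity value at year 6: £5.73 / 0.128 = 44.76562
PV of perpetuity: 44.76562 / (1+0.128)^6 = 21.73152
Total PV = 5.10529 + 21.73152 = 26.83681

£26.84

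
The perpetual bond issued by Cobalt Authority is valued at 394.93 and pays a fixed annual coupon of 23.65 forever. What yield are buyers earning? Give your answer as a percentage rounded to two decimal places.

5.99%

P = C/r ⇒ r = C/P = 23.65/394.93 = 0.059884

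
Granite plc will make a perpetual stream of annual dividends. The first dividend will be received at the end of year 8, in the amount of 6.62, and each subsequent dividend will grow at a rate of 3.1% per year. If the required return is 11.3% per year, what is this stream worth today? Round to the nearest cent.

Value at end of year 7: C₁ / (r − g) = 6.62 / (0.113 − 0.031) = 80.7317
Discount to today: PV = 80.7317 / (1 + 0.113)^7 = 80.7317 / 2.115759 = 38.16

38.16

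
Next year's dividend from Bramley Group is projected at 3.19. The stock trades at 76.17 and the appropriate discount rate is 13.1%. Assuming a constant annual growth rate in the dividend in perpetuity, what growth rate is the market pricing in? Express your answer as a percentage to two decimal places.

P = D₁/(r−g) ⇒ g = r − D₁/P = 0.131 − 3.19/76.17 = 0.089120

8.91%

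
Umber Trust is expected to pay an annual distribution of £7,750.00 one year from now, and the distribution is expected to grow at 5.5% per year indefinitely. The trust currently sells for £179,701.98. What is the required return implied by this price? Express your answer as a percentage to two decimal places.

P = D₁/(r − g) ⇒ r = D₁/P + g = £7,750.0000/£179,701.98 + 0.055 = 0.043127 + 0.055 = 0.098127

9.81%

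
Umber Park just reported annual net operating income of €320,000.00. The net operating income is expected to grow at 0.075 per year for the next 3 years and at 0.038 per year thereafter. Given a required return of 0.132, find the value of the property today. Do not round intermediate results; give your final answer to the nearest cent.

D_1 = 344000.00000
D_2 = 369800.00000
D_3 = 397535.00000
Terminal value at year 3: TV = D_3×(1+g_2)/(r−g_2) = 412641.33000/0.094 = 4389801.38298
P_0 = D_1/(1+r)^1 + D_2/(1+r)^2 + D_3/(1+r)^3 + TV/(1+r)^3
    = 303886.92580 + 288585.19897 + 274053.96545 + 3026255.49081 = 3892781.58102

€3892781.58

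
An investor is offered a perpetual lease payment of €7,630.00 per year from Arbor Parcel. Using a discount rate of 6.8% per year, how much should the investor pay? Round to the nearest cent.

Level perpetuity: PV = C / r = €7,630.00 / 0.068 = €112,205.88

€112205.88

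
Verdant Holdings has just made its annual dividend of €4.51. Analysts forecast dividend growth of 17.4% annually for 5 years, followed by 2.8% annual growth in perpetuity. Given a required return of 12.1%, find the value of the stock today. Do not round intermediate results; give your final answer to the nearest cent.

D_1 = 5.29474
D_2 = 6.21602
D_3 = 7.29761
D_4 = 8.56740
D_5 = 10.05812
Terminal value at year 5: TV = D_5×(1+g_2)/(r−g_2) = 10.33975/0.093 = 111.18013
P_0 = D_1/(1+r)^1 + D_2/(1+r)^2 + D_3/(1+r)^3 + D_4/(1+r)^4 + D_5/(1+r)^5 + TV/(1+r)^5
    = 4.72323 + 4.94654 + 5.18041 + 5.42533 + 5.68184 + 62.80571 = 88.76306

€88.76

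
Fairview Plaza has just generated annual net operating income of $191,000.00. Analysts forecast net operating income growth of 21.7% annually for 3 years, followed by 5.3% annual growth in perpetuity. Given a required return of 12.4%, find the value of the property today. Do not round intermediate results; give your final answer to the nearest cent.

D_1 = 232447.00000
D_2 = 282887.99900
D_3 = 344274.69478
Terminal value at year 3: TV = D_3×(1+g_2)/(r−g_2) = 362521.25361/0.071 = 5105933.14939
P_0 = D_1/(1+r)^1 + D_2/(1+r)^2 + D_3/(1+r)^3 + TV/(1+r)^3
    = 206803.38078 + 223914.33667 + 242441.05669 + 3595639.89715 = 4268798.67129

$4268798.67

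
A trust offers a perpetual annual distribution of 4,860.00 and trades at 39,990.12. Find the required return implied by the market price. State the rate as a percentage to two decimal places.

12.15%

P = C/r ⇒ r = C/P = 4,860.00/39,990.12 = 0.121530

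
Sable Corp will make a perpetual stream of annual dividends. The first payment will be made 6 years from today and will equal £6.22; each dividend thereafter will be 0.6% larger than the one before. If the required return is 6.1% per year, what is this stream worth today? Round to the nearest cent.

£84.11

Value at end of year 5: C₁ / (r − g) = £6.22 / (0.061 − 0.006) = £113.0909
Discount to today: PV = £113.0909 / (1 + 0.061)^5 = £113.0909 / 1.344550 = £84.11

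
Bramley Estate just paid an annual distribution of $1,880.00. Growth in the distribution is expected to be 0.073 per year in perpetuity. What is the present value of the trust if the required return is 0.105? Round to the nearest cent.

D₁ = D₀ × (1 + g) = $1,880.00 × 1.073 = $2,017.2400
Growing perpetuity: P = D₁ / (r − g) = $2,017.2400 / (0.105 − 0.073) = $63,038.75

$63038.75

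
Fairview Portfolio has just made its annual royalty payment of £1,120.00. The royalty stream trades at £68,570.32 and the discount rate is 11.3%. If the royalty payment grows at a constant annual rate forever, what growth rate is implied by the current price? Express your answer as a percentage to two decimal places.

9.51%

P = D₀(1+g)/(r−g) ⇒ P(r−g) = D₀(1+g) ⇒ g(P+D₀) = P·r − D₀
g = (P·r − D₀)/(P + D₀) = (£68,570.32×0.113 − £1,120.00) / (£68,570.32 + £1,120.00) = 0.095113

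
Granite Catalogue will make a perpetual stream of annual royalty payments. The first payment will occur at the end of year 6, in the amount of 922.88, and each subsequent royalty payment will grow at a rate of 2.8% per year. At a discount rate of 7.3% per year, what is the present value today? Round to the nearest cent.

Value at end of year 5: C₁ / (r − g) = 922.88 / (0.073 − 0.028) = 20,508.4444
Discount to today: PV = 20,508.4444 / (1 + 0.073)^5 = 20,508.4444 / 1.422324 = 14,418.97

14418.97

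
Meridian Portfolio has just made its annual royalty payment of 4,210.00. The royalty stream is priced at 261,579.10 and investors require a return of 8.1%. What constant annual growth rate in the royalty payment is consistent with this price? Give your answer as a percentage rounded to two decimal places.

6.39%

P = D₀(1+g)/(r−g) ⇒ P(r−g) = D₀(1+g) ⇒ g(P+D₀) = P·r − D₀
g = (P·r − D₀)/(P + D₀) = (261,579.10×0.081 − 4,210.00) / (261,579.10 + 4,210.00) = 0.063877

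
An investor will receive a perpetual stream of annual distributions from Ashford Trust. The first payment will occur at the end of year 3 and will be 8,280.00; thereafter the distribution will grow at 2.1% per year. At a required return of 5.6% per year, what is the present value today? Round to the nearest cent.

212145.81

Value at end of year 2: C₁ / (r − g) = 8,280.00 / (0.056 − 0.021) = 236,571.4286
Discount to today: PV = 236,571.4286 / (1 + 0.056)^2 = 236,571.4286 / 1.115136 = 212,145.81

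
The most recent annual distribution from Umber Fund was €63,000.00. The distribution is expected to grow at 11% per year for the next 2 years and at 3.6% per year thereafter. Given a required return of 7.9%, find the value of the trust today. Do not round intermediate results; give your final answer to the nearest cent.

D_1 = 69930.00000
D_2 = 77622.30000
Terminal value at year 2: TV = D_2×(1+g_2)/(r−g_2) = 80416.70280/0.043 = 1870155.87907
P_0 = D_1/(1+r)^1 + D_2/(1+r)^2 + TV/(1+r)^2
    = 64810.00927 + 66672.02066 + 1606330.54417 = 1737812.57409

€1737812.57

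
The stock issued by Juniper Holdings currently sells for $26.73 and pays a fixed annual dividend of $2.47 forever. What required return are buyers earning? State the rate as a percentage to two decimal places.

P = C/r ⇒ r = C/P = $2.47/$26.73 = 0.092406

9.24%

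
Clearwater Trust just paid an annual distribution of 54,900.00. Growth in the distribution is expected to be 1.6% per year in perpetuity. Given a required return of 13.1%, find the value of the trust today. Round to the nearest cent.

D₁ = D₀ × (1 + g) = 54,900.00 × 1.016 = 55,778.4000
Growing perpetuity: P = D₁ / (r − g) = 55,778.4000 / (0.131 − 0.016) = 485,029.57

485029.57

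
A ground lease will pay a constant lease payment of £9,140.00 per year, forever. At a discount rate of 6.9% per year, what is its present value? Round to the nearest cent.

Level perpetuity: PV = C / r = £9,140.00 / 0.069 = £132,463.77

£132463.77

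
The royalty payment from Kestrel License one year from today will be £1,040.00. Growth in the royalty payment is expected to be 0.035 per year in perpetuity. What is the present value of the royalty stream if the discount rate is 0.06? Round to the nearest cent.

Growing perpetuity: P = D₁ / (r − g) = £1,040.0000 / (0.06 − 0.035) = £41,600.00

£41600.00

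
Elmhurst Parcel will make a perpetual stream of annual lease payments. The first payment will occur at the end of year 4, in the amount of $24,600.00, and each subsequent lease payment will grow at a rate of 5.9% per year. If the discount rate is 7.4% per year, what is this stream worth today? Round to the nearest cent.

Value at end of year 3: C₁ / (r − g) = $24,600.00 / (0.074 − 0.059) = $1,640,000.0000
Discount to today: PV = $1,640,000.0000 / (1 + 0.074)^3 = $1,640,000.0000 / 1.238833 = $1,323,826.30

$1323826.30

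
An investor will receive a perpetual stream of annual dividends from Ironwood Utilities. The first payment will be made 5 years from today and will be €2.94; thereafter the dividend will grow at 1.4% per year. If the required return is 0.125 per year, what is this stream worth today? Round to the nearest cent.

€16.54

Value at end of year 4: C₁ / (r − g) = €2.94 / (0.125 − 0.014) = €26.4865
Discount to today: PV = €26.4865 / (1 + 0.125)^4 = €26.4865 / 1.601807 = €16.54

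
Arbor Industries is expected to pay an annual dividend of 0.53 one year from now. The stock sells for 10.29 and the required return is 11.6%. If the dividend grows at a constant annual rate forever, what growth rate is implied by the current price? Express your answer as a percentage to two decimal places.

P = D₁/(r−g) ⇒ g = r − D₁/P = 0.116 − 0.53/10.29 = 0.064494

6.45%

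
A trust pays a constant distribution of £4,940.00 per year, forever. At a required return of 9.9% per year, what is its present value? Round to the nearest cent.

Level perpetuity: PV = C / r = £4,940.00 / 0.099 = £49,898.99

£49898.99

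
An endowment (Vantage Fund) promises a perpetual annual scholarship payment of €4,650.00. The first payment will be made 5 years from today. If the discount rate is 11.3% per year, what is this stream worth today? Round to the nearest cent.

€26815.99

Value at end of year 4: C / r = €4,650.00 / 0.113 = €41,150.4425
Discount to today: PV = €41,150.4425 / (1 + 0.113)^4 = €41,150.4425 / 1.534549 = €26,815.99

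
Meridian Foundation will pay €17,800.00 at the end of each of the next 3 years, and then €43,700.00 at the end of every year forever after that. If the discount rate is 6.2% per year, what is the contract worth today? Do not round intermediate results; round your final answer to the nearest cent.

PV of 3-year annuity: €17,800.00 × [1 − (1+0.062)^−3] / 0.062 = 47404.09899
Perpetuity value at year 3: €43,700.00 / 0.062 = 704838.70968
PV of perpetuity: 704838.70968 / (1+0.062)^3 = 588458.98350
Total PV = 47404.09899 + 588458.98350 = 635863.08249

€635863.08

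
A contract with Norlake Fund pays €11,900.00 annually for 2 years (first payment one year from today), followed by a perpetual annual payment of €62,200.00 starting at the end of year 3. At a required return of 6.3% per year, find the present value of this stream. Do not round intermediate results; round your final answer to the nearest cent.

€895468.18

PV of 2-year annuity: €11,900.00 × [1 − (1+0.063)^−2] / 0.063 = 21725.99425
Perpetuity value at year 2: €62,200.00 / 0.063 = 987301.58730
PV of perpetuity: 987301.58730 / (1+0.063)^2 = 873742.18877
Total PV = 21725.99425 + 873742.18877 = 895468.18302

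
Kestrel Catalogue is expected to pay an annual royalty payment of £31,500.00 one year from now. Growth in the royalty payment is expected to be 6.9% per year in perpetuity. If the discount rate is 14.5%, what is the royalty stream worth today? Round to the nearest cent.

Growing perpetuity: P = D₁ / (r − g) = £31,500.0000 / (0.145 − 0.069) = £414,473.68

£414473.68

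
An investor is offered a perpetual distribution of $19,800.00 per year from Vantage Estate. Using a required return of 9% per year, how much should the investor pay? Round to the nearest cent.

$220000.00

Level perpetuity: PV = C / r = $19,800.00 / 0.09 = $220,000.00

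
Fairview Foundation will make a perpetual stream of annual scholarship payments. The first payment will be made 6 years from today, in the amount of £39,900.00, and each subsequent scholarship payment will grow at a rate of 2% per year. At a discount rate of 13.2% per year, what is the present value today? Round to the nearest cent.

£191656.14

Value at end of year 5: C₁ / (r − g) = £39,900.00 / (0.132 − 0.02) = £356,250.0000
Discount to today: PV = £356,250.0000 / (1 + 0.132)^5 = £356,250.0000 / 1.858798 = £191,656.14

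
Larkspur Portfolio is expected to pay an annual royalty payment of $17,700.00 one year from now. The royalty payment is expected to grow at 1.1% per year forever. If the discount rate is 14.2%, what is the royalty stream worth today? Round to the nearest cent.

$135114.50

Growing perpetuity: P = D₁ / (r − g) = $17,700.0000 / (0.142 − 0.011) = $135,114.50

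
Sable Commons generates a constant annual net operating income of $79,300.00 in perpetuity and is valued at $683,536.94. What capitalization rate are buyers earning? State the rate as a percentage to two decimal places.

11.60%

P = C/r ⇒ r = C/P = $79,300.00/$683,536.94 = 0.116014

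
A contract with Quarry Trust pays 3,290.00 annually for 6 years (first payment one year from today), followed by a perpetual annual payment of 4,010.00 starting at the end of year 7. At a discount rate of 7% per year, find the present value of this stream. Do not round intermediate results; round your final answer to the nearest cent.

53853.81

PV of 6-year annuity: 3,290.00 × [1 − (1+0.07)^−6] / 0.07 = 15681.91548
Perpetuity value at year 6: 4,010.00 / 0.07 = 57285.71429
PV of perpetuity: 57285.71429 / (1+0.07)^6 = 38171.89025
Total PV = 15681.91548 + 38171.89025 = 53853.80573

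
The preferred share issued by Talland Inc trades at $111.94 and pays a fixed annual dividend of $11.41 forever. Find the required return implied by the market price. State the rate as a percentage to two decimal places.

10.19%

P = C/r ⇒ r = C/P = $11.41/$111.94 = 0.101930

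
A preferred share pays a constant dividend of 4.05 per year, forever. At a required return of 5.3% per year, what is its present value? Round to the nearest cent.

Level perpetuity: PV = C / r = 4.05 / 0.053 = 76.42

76.42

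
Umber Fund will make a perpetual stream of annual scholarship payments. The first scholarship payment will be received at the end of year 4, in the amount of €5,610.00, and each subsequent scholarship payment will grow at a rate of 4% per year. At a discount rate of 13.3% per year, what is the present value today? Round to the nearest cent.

Value at end of year 3: C₁ / (r − g) = €5,610.00 / (0.133 − 0.04) = €60,322.5806
Discount to today: PV = €60,322.5806 / (1 + 0.133)^3 = €60,322.5806 / 1.454420 = €41,475.36

€41475.36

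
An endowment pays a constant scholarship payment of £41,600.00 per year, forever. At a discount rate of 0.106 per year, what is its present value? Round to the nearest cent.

Level perpetuity: PV = C / r = £41,600.00 / 0.106 = £392,452.83

£392452.83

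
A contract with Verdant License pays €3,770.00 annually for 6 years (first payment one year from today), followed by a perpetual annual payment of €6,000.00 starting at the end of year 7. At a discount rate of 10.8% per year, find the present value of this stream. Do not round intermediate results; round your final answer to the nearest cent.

PV of 6-year annuity: €3,770.00 × [1 − (1+0.108)^−6] / 0.108 = 16041.44206
Perpetuity value at year 6: €6,000.00 / 0.108 = 55555.55556
PV of perpetuity: 55555.55556 / (1+0.108)^6 = 30025.40904
Total PV = 16041.44206 + 30025.40904 = 46066.85110

€46066.85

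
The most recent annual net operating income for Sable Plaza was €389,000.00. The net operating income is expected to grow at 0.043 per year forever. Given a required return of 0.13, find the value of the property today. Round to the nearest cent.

€4663528.74

D₁ = D₀ × (1 + g) = €389,000.00 × 1.043 = €405,727.0000
Growing perpetuity: P = D₁ / (r − g) = €405,727.0000 / (0.13 − 0.043) = €4,663,528.74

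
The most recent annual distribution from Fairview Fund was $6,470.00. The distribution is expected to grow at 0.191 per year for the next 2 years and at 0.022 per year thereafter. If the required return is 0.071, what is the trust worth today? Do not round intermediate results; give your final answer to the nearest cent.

$182075.78

D_1 = 7705.77000
D_2 = 9177.57207
Terminal value at year 2: TV = D_2×(1+g_2)/(r−g_2) = 9379.47866/0.049 = 191417.93175
P_0 = D_1/(1+r)^1 + D_2/(1+r)^2 + TV/(1+r)^2
    = 7194.92997 + 8001.08459 + 166879.76432 = 182075.77888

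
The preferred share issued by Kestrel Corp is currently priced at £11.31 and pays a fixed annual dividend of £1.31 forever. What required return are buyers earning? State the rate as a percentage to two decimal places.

11.58%

P = C/r ⇒ r = C/P = £1.31/£11.31 = 0.115827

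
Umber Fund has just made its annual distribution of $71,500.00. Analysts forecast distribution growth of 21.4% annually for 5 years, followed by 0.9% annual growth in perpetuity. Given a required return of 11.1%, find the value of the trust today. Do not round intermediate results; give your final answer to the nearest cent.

$1571952.51

D_1 = 86801.00000
D_2 = 105376.41400
D_3 = 127926.96660
D_4 = 155303.33745
D_5 = 188538.25166
Terminal value at year 5: TV = D_5×(1+g_2)/(r−g_2) = 190235.09593/0.102 = 1865049.96006
P_0 = D_1/(1+r)^1 + D_2/(1+r)^2 + D_3/(1+r)^3 + D_4/(1+r)^4 + D_5/(1+r)^5 + TV/(1+r)^5
    = 78128.71287 + 85371.96888 + 93286.74187 + 101935.28770 + 111385.63390 + 1101844.16282 = 1571952.50805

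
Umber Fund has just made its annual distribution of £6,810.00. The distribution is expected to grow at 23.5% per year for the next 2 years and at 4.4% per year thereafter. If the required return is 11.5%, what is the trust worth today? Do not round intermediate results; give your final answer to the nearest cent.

D_1 = 8410.35000
D_2 = 10386.78225
Terminal value at year 2: TV = D_2×(1+g_2)/(r−g_2) = 10843.80067/0.071 = 152729.58689
P_0 = D_1/(1+r)^1 + D_2/(1+r)^2 + TV/(1+r)^2
    = 7542.91480 + 8354.70832 + 122849.51388 = 138747.13699

£138747.14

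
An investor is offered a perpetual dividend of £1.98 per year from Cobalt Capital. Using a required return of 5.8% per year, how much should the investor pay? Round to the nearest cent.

£34.14

Level perpetuity: PV = C / r = £1.98 / 0.058 = £34.14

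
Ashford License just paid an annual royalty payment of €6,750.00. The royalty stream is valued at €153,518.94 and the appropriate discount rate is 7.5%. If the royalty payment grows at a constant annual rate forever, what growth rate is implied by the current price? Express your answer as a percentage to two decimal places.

2.97%

P = D₀(1+g)/(r−g) ⇒ P(r−g) = D₀(1+g) ⇒ g(P+D₀) = P·r − D₀
g = (P·r − D₀)/(P + D₀) = (€153,518.94×0.075 − €6,750.00) / (€153,518.94 + €6,750.00) = 0.029725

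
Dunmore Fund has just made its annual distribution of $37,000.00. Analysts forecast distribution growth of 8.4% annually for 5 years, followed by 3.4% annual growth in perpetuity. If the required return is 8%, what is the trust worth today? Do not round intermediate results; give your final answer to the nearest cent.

$1034277.67

D_1 = 40108.00000
D_2 = 43477.07200
D_3 = 47129.14605
D_4 = 51087.99432
D_5 = 55379.38584
Terminal value at year 5: TV = D_5×(1+g_2)/(r−g_2) = 57262.28496/0.046 = 1244832.28168
P_0 = D_1/(1+r)^1 + D_2/(1+r)^2 + D_3/(1+r)^3 + D_4/(1+r)^4 + D_5/(1+r)^5 + TV/(1+r)^5
    = 37137.03704 + 37274.58162 + 37412.63562 + 37551.20094 + 37690.27946 + 847211.93403 = 1034277.66872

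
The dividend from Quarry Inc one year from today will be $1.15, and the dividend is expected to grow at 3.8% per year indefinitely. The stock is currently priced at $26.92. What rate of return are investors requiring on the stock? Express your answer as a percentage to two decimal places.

P = D₁/(r − g) ⇒ r = D₁/P + g = $1.1500/$26.92 + 0.038 = 0.042719 + 0.038 = 0.080719

8.07%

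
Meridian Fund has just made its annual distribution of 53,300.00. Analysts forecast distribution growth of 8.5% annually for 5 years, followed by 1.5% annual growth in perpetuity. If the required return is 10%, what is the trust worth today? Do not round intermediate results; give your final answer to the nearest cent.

D_1 = 57830.50000
D_2 = 62746.09250
D_3 = 68079.51036
D_4 = 73866.26874
D_5 = 80144.90159
Terminal value at year 5: TV = D_5×(1+g_2)/(r−g_2) = 81347.07511/0.085 = 957024.41306
P_0 = D_1/(1+r)^1 + D_2/(1+r)^2 + D_3/(1+r)^3 + D_4/(1+r)^4 + D_5/(1+r)^5 + TV/(1+r)^5
    = 52573.18182 + 51856.27479 + 51149.14377 + 50451.65545 + 49763.67833 + 594236.86476 = 850030.79892

850030.80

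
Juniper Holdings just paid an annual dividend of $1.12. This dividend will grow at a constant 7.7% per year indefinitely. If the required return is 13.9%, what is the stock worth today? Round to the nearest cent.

$19.46

D₁ = D₀ × (1 + g) = $1.12 × 1.077 = $1.2062
Growing perpetuity: P = D₁ / (r − g) = $1.2062 / (0.139 − 0.077) = $19.46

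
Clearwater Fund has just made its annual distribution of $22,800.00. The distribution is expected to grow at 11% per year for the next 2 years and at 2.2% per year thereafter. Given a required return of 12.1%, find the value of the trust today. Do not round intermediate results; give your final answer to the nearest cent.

D_1 = 25308.00000
D_2 = 28091.88000
Terminal value at year 2: TV = D_2×(1+g_2)/(r−g_2) = 28709.90136/0.099 = 289999.00364
P_0 = D_1/(1+r)^1 + D_2/(1+r)^2 + TV/(1+r)^2
    = 22576.27119 + 22354.73775 + 230773.15131 = 275704.16025

$275704.16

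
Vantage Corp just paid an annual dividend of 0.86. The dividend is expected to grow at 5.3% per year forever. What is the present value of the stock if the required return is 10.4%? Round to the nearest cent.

D₁ = D₀ × (1 + g) = 0.86 × 1.053 = 0.9056
Growing perpetuity: P = D₁ / (r − g) = 0.9056 / (0.104 − 0.053) = 17.76

17.76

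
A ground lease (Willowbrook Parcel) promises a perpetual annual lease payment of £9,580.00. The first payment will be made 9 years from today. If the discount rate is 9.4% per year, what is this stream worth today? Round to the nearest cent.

Value at end of year 8: C / r = £9,580.00 / 0.094 = £101,914.8936
Discount to today: PV = £101,914.8936 / (1 + 0.094)^8 = £101,914.8936 / 2.051817 = £49,670.56

£49670.56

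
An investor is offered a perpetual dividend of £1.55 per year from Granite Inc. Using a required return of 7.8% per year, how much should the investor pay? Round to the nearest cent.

£19.87

Level perpetuity: PV = C / r = £1.55 / 0.078 = £19.87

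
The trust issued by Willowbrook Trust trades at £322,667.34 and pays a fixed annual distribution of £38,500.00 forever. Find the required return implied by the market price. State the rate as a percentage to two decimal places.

P = C/r ⇒ r = C/P = £38,500.00/£322,667.34 = 0.119318

11.93%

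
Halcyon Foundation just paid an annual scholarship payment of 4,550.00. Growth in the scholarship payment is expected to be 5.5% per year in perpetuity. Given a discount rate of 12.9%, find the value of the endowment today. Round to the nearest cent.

64868.24

D₁ = D₀ × (1 + g) = 4,550.00 × 1.055 = 4,800.2500
Growing perpetuity: P = D₁ / (r − g) = 4,800.2500 / (0.129 − 0.055) = 64,868.24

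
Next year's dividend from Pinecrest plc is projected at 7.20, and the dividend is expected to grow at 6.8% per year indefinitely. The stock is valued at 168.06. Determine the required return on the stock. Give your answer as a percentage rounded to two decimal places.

P = D₁/(r − g) ⇒ r = D₁/P + g = 7.2000/168.06 + 0.068 = 0.042842 + 0.068 = 0.110842

11.08%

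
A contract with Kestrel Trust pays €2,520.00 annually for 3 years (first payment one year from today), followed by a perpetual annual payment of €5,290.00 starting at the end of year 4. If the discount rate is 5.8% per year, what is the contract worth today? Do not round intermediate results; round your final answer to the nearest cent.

PV of 3-year annuity: €2,520.00 × [1 − (1+0.058)^−3] / 0.058 = 6760.99334
Perpetuity value at year 3: €5,290.00 / 0.058 = 91206.89655
PV of perpetuity: 91206.89655 / (1+0.058)^3 = 77014.17640
Total PV = 6760.99334 + 77014.17640 = 83775.16974

€83775.17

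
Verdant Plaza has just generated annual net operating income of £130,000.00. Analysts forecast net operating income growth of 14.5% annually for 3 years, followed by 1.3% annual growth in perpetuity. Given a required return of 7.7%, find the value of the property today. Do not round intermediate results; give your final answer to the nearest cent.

£2913887.03

D_1 = 148850.00000
D_2 = 170433.25000
D_3 = 195146.07125
Terminal value at year 3: TV = D_3×(1+g_2)/(r−g_2) = 197682.97018/0.064 = 3088796.40900
P_0 = D_1/(1+r)^1 + D_2/(1+r)^2 + D_3/(1+r)^3 + TV/(1+r)^3
    = 138207.98514 + 146934.20890 + 156211.39201 + 2472533.43917 = 2913887.02522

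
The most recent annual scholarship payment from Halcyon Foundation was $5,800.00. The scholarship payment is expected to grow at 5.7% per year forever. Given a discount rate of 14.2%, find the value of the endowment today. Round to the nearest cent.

$72124.71

D₁ = D₀ × (1 + g) = $5,800.00 × 1.057 = $6,130.6000
Growing perpetuity: P = D₁ / (r − g) = $6,130.6000 / (0.142 − 0.057) = $72,124.71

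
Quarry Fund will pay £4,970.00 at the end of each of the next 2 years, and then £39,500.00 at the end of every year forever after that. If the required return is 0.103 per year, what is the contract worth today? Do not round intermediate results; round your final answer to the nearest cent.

£323807.45

PV of 2-year annuity: £4,970.00 × [1 − (1+0.103)^−2] / 0.103 = 8591.01815
Perpetuity value at year 2: £39,500.00 / 0.103 = 383495.14563
PV of perpetuity: 383495.14563 / (1+0.103)^2 = 315216.42995
Total PV = 8591.01815 + 315216.42995 = 323807.44810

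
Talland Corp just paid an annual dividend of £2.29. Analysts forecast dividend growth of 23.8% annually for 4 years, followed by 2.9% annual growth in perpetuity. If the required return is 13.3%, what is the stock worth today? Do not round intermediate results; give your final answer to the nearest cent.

D_1 = 2.83502
D_2 = 3.50975
D_3 = 4.34508
D_4 = 5.37920
Terminal value at year 4: TV = D_4×(1+g_2)/(r−g_2) = 5.53520/0.104 = 53.22309
P_0 = D_1/(1+r)^1 + D_2/(1+r)^2 + D_3/(1+r)^3 + D_4/(1+r)^4 + TV/(1+r)^4
    = 2.50222 + 2.73412 + 2.98750 + 3.26436 + 32.29836 = 43.78656

£43.79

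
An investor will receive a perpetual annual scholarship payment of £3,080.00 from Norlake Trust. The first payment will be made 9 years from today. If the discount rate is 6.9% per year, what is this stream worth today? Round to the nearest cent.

Value at end of year 8: C / r = £3,080.00 / 0.069 = £44,637.6812
Discount to today: PV = £44,637.6812 / (1 + 0.069)^8 = £44,637.6812 / 1.705382 = £26,174.60

£26174.60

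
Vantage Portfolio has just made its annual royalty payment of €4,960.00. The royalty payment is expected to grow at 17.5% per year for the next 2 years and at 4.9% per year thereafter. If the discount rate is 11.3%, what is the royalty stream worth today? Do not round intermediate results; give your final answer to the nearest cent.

€101371.46

D_1 = 5828.00000
D_2 = 6847.90000
Terminal value at year 2: TV = D_2×(1+g_2)/(r−g_2) = 7183.44710/0.064 = 112241.36094
P_0 = D_1/(1+r)^1 + D_2/(1+r)^2 + TV/(1+r)^2
    = 5236.29829 + 5527.98787 + 90607.17611 = 101371.46226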